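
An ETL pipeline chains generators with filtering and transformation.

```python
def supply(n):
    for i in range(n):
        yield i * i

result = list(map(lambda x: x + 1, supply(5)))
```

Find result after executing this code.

Step 1: supply(5) yields squares: [0, 1, 4, 9, 16].
Step 2: map adds 1 to each: [1, 2, 5, 10, 17].
Therefore result = [1, 2, 5, 10, 17].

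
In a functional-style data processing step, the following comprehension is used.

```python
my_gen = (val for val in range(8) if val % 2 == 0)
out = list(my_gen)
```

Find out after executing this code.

Step 1: Filter range(8) keeping only even values:
  val=0: even, included
  val=1: odd, excluded
  val=2: even, included
  val=3: odd, excluded
  val=4: even, included
  val=5: odd, excluded
  val=6: even, included
  val=7: odd, excluded
Therefore out = [0, 2, 4, 6].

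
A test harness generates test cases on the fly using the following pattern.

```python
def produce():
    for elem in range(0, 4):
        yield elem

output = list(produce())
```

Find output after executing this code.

Step 1: The generator yields each value from range(0, 4).
Step 2: list() consumes all yields: [0, 1, 2, 3].
Therefore output = [0, 1, 2, 3].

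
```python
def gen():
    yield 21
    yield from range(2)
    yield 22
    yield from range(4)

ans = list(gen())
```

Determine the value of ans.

Step 1: Trace yields in order:
  yield 21
  yield 0
  yield 1
  yield 22
  yield 0
  yield 1
  yield 2
  yield 3
Therefore ans = [21, 0, 1, 22, 0, 1, 2, 3].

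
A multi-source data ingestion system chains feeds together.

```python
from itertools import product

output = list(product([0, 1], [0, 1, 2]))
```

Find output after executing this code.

Step 1: product([0, 1], [0, 1, 2]) gives all pairs:
  (0, 0)
  (0, 1)
  (0, 2)
  (1, 0)
  (1, 1)
  (1, 2)
Therefore output = [(0, 0), (0, 1), (0, 2), (1, 0), (1, 1), (1, 2)].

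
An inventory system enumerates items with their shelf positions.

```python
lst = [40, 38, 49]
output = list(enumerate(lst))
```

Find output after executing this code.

Step 1: enumerate pairs each element with its index:
  (0, 40)
  (1, 38)
  (2, 49)
Therefore output = [(0, 40), (1, 38), (2, 49)].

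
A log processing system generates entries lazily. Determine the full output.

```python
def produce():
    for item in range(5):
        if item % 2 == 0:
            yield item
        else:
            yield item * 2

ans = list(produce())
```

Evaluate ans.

Step 1: For each item in range(5), yield item if even, else item*2:
  item=0 (even): yield 0
  item=1 (odd): yield 1*2 = 2
  item=2 (even): yield 2
  item=3 (odd): yield 3*2 = 6
  item=4 (even): yield 4
Therefore ans = [0, 2, 2, 6, 4].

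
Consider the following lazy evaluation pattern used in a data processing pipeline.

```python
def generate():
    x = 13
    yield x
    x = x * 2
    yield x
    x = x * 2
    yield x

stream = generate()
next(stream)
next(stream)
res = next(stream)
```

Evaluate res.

Step 1: Trace through generator execution:
  Yield 1: x starts at 13, yield 13
  Yield 2: x = 13 * 2 = 26, yield 26
  Yield 3: x = 26 * 2 = 52, yield 52
Step 2: First next() gets 13, second next() gets the second value, third next() yields 52.
Therefore res = 52.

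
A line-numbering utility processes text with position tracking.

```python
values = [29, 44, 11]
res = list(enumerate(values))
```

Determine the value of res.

Step 1: enumerate pairs each element with its index:
  (0, 29)
  (1, 44)
  (2, 11)
Therefore res = [(0, 29), (1, 44), (2, 11)].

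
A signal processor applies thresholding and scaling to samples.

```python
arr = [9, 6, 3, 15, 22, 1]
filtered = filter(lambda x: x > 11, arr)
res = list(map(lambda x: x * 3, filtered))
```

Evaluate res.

Step 1: Filter arr for elements > 11:
  9: removed
  6: removed
  3: removed
  15: kept
  22: kept
  1: removed
Step 2: Map x * 3 on filtered [15, 22]:
  15 -> 45
  22 -> 66
Therefore res = [45, 66].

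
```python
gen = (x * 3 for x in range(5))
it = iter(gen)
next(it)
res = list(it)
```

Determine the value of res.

Step 1: Generator produces [0, 3, 6, 9, 12].
Step 2: next(it) consumes first element (0).
Step 3: list(it) collects remaining: [3, 6, 9, 12].
Therefore res = [3, 6, 9, 12].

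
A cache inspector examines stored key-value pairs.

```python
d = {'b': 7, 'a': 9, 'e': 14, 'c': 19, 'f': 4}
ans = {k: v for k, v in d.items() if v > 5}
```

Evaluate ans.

Step 1: Filter items where value > 5:
  'b': 7 > 5: kept
  'a': 9 > 5: kept
  'e': 14 > 5: kept
  'c': 19 > 5: kept
  'f': 4 <= 5: removed
Therefore ans = {'b': 7, 'a': 9, 'e': 14, 'c': 19}.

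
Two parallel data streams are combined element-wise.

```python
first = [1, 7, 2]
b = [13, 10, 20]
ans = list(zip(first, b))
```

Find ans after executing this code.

Step 1: zip pairs elements at same index:
  Index 0: (1, 13)
  Index 1: (7, 10)
  Index 2: (2, 20)
Therefore ans = [(1, 13), (7, 10), (2, 20)].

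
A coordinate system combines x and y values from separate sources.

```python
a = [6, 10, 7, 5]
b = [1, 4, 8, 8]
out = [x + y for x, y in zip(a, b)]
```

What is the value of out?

Step 1: Add corresponding elements:
  6 + 1 = 7
  10 + 4 = 14
  7 + 8 = 15
  5 + 8 = 13
Therefore out = [7, 14, 15, 13].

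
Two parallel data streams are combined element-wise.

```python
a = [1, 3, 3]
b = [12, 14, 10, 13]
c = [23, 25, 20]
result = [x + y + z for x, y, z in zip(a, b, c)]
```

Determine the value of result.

Step 1: zip three lists (truncates to shortest, len=3):
  1 + 12 + 23 = 36
  3 + 14 + 25 = 42
  3 + 10 + 20 = 33
Therefore result = [36, 42, 33].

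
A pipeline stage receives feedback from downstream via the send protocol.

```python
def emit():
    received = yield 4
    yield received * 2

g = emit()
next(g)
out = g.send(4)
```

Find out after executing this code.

Step 1: next(g) advances to first yield, producing 4.
Step 2: send(4) resumes, received = 4.
Step 3: yield received * 2 = 4 * 2 = 8.
Therefore out = 8.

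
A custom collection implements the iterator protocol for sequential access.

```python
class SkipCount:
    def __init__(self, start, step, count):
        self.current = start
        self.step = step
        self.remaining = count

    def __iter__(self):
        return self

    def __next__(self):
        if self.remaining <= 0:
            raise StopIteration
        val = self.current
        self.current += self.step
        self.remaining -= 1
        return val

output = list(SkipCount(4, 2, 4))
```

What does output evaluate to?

Step 1: SkipCount starts at 4, increments by 2, for 4 steps:
  Yield 4, then current += 2
  Yield 6, then current += 2
  Yield 8, then current += 2
  Yield 10, then current += 2
Therefore output = [4, 6, 8, 10].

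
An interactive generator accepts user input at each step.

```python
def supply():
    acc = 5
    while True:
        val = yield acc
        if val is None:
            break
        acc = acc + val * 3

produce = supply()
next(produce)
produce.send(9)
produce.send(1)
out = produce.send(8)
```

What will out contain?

Step 1: next() -> yield acc=5.
Step 2: send(9) -> val=9, acc = 5 + 9*3 = 32, yield 32.
Step 3: send(1) -> val=1, acc = 32 + 1*3 = 35, yield 35.
Step 4: send(8) -> val=8, acc = 35 + 8*3 = 59, yield 59.
Therefore out = 59.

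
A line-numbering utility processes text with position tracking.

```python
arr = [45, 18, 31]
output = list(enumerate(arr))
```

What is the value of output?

Step 1: enumerate pairs each element with its index:
  (0, 45)
  (1, 18)
  (2, 31)
Therefore output = [(0, 45), (1, 18), (2, 31)].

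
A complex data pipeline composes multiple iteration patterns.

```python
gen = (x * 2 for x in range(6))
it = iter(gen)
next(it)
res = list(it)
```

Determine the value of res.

Step 1: Generator produces [0, 2, 4, 6, 8, 10].
Step 2: next(it) consumes first element (0).
Step 3: list(it) collects remaining: [2, 4, 6, 8, 10].
Therefore res = [2, 4, 6, 8, 10].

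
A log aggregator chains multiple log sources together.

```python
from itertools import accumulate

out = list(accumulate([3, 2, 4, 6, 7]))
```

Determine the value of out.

Step 1: accumulate computes running sums:
  + 3 = 3
  + 2 = 5
  + 4 = 9
  + 6 = 15
  + 7 = 22
Therefore out = [3, 5, 9, 15, 22].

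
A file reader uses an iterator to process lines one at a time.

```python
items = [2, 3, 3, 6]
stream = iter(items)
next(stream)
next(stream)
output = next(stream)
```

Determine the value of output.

Step 1: Create iterator over [2, 3, 3, 6].
Step 2: next() consumes 2.
Step 3: next() consumes 3.
Step 4: next() returns 3.
Therefore output = 3.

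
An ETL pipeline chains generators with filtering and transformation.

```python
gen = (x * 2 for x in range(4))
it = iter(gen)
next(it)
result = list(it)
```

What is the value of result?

Step 1: Generator produces [0, 2, 4, 6].
Step 2: next(it) consumes first element (0).
Step 3: list(it) collects remaining: [2, 4, 6].
Therefore result = [2, 4, 6].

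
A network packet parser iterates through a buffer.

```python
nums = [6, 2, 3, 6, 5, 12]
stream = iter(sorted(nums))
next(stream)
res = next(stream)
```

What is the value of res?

Step 1: sorted([6, 2, 3, 6, 5, 12]) = [2, 3, 5, 6, 6, 12].
Step 2: Create iterator and skip 1 elements.
Step 3: next() returns 3.
Therefore res = 3.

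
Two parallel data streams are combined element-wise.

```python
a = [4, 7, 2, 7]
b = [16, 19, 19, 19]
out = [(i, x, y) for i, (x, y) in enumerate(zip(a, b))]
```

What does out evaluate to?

Step 1: enumerate(zip(a, b)) gives index with paired elements:
  i=0: (4, 16)
  i=1: (7, 19)
  i=2: (2, 19)
  i=3: (7, 19)
Therefore out = [(0, 4, 16), (1, 7, 19), (2, 2, 19), (3, 7, 19)].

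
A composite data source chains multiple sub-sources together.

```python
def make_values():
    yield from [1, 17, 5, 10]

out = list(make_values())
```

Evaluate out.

Step 1: yield from delegates to the iterable, yielding each element.
Step 2: Collected values: [1, 17, 5, 10].
Therefore out = [1, 17, 5, 10].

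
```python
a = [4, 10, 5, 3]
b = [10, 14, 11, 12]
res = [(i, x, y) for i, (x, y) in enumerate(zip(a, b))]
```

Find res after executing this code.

Step 1: enumerate(zip(a, b)) gives index with paired elements:
  i=0: (4, 10)
  i=1: (10, 14)
  i=2: (5, 11)
  i=3: (3, 12)
Therefore res = [(0, 4, 10), (1, 10, 14), (2, 5, 11), (3, 3, 12)].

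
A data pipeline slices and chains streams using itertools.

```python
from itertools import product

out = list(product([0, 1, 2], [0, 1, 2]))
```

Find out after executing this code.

Step 1: product([0, 1, 2], [0, 1, 2]) gives all pairs:
  (0, 0)
  (0, 1)
  (0, 2)
  (1, 0)
  (1, 1)
  (1, 2)
  (2, 0)
  (2, 1)
  (2, 2)
Therefore out = [(0, 0), (0, 1), (0, 2), (1, 0), (1, 1), (1, 2), (2, 0), (2, 1), (2, 2)].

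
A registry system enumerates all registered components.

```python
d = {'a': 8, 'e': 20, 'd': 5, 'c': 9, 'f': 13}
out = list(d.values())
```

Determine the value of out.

Step 1: d.values() returns the dictionary values in insertion order.
Therefore out = [8, 20, 5, 9, 13].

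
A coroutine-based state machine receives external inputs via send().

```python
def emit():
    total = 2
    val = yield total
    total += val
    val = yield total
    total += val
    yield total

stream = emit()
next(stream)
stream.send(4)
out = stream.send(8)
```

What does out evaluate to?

Step 1: next() -> yield total=2.
Step 2: send(4) -> val=4, total = 2+4 = 6, yield 6.
Step 3: send(8) -> val=8, total = 6+8 = 14, yield 14.
Therefore out = 14.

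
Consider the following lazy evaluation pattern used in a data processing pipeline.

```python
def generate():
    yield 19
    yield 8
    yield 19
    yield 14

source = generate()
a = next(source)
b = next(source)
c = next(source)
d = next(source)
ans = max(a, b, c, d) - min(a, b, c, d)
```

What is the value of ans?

Step 1: Create generator and consume all values:
  a = next(source) = 19
  b = next(source) = 8
  c = next(source) = 19
  d = next(source) = 14
Step 2: max = 19, min = 8, ans = 19 - 8 = 11.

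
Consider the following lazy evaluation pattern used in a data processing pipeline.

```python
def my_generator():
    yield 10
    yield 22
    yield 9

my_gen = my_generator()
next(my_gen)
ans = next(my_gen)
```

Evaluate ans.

Step 1: my_generator() creates a generator.
Step 2: next(my_gen) yields 10 (consumed and discarded).
Step 3: next(my_gen) yields 22, assigned to ans.
Therefore ans = 22.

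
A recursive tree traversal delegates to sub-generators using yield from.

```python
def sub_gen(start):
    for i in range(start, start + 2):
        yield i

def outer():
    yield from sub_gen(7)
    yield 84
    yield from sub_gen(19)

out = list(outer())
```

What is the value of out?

Step 1: outer() delegates to sub_gen(7):
  yield 7
  yield 8
Step 2: yield 84
Step 3: Delegates to sub_gen(19):
  yield 19
  yield 20
Therefore out = [7, 8, 84, 19, 20].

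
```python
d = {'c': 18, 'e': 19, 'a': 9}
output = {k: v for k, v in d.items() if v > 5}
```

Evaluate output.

Step 1: Filter items where value > 5:
  'c': 18 > 5: kept
  'e': 19 > 5: kept
  'a': 9 > 5: kept
Therefore output = {'c': 18, 'e': 19, 'a': 9}.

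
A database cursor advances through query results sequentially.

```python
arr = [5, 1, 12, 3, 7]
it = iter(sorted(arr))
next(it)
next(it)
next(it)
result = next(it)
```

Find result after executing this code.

Step 1: sorted([5, 1, 12, 3, 7]) = [1, 3, 5, 7, 12].
Step 2: Create iterator and skip 3 elements.
Step 3: next() returns 7.
Therefore result = 7.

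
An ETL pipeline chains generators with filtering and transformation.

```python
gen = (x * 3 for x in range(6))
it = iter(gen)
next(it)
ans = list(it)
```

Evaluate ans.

Step 1: Generator produces [0, 3, 6, 9, 12, 15].
Step 2: next(it) consumes first element (0).
Step 3: list(it) collects remaining: [3, 6, 9, 12, 15].
Therefore ans = [3, 6, 9, 12, 15].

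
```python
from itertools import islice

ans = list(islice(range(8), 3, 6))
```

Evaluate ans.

Step 1: islice(range(8), 3, 6) takes elements at indices [3, 6).
Step 2: Elements: [3, 4, 5].
Therefore ans = [3, 4, 5].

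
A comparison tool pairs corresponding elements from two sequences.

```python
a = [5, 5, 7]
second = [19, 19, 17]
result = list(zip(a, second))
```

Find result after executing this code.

Step 1: zip pairs elements at same index:
  Index 0: (5, 19)
  Index 1: (5, 19)
  Index 2: (7, 17)
Therefore result = [(5, 19), (5, 19), (7, 17)].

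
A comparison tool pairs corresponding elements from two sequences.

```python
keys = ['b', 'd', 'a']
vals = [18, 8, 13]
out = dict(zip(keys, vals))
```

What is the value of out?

Step 1: zip pairs keys with values:
  'b' -> 18
  'd' -> 8
  'a' -> 13
Therefore out = {'b': 18, 'd': 8, 'a': 13}.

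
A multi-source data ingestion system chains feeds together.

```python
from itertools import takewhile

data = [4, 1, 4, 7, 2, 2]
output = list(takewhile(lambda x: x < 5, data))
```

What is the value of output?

Step 1: takewhile stops at first element >= 5:
  4 < 5: take
  1 < 5: take
  4 < 5: take
  7 >= 5: stop
Therefore output = [4, 1, 4].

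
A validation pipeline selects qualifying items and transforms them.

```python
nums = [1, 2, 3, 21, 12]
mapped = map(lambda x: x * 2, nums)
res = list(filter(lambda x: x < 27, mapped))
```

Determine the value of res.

Step 1: Map x * 2:
  1 -> 2
  2 -> 4
  3 -> 6
  21 -> 42
  12 -> 24
Step 2: Filter for < 27:
  2: kept
  4: kept
  6: kept
  42: removed
  24: kept
Therefore res = [2, 4, 6, 24].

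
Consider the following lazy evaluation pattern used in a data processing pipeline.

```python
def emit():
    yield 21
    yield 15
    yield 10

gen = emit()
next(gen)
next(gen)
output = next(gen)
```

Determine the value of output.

Step 1: emit() creates a generator.
Step 2: next(gen) yields 21 (consumed and discarded).
Step 3: next(gen) yields 15 (consumed and discarded).
Step 4: next(gen) yields 10, assigned to output.
Therefore output = 10.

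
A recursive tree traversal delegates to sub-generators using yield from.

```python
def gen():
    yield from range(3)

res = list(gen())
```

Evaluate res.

Step 1: yield from delegates to the iterable, yielding each element.
Step 2: Collected values: [0, 1, 2].
Therefore res = [0, 1, 2].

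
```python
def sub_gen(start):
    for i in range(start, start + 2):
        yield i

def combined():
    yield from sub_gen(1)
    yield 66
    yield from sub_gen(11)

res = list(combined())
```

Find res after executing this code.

Step 1: combined() delegates to sub_gen(1):
  yield 1
  yield 2
Step 2: yield 66
Step 3: Delegates to sub_gen(11):
  yield 11
  yield 12
Therefore res = [1, 2, 66, 11, 12].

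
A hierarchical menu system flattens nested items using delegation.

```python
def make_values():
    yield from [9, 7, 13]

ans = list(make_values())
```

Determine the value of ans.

Step 1: yield from delegates to the iterable, yielding each element.
Step 2: Collected values: [9, 7, 13].
Therefore ans = [9, 7, 13].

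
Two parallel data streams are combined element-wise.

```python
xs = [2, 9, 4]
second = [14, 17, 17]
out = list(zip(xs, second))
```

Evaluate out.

Step 1: zip pairs elements at same index:
  Index 0: (2, 14)
  Index 1: (9, 17)
  Index 2: (4, 17)
Therefore out = [(2, 14), (9, 17), (4, 17)].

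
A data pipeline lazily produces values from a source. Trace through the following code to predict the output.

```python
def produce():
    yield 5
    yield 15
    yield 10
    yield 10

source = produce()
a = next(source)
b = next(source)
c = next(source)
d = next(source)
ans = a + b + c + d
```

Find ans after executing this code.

Step 1: Create generator and consume all values:
  a = next(source) = 5
  b = next(source) = 15
  c = next(source) = 10
  d = next(source) = 10
Step 2: ans = 5 + 15 + 10 + 10 = 40.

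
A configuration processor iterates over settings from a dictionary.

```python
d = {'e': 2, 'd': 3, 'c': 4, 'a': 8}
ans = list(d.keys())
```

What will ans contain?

Step 1: d.keys() returns the dictionary keys in insertion order.
Therefore ans = ['e', 'd', 'c', 'a'].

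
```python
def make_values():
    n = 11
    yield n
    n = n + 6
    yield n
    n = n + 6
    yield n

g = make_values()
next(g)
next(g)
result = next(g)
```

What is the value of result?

Step 1: Trace through generator execution:
  Yield 1: n starts at 11, yield 11
  Yield 2: n = 11 + 6 = 17, yield 17
  Yield 3: n = 17 + 6 = 23, yield 23
Step 2: First next() gets 11, second next() gets the second value, third next() yields 23.
Therefore result = 23.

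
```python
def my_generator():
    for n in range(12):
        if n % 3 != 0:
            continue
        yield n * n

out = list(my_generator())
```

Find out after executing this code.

Step 1: Only yield n**2 when n is divisible by 3:
  n=0: 0 % 3 == 0, yield 0**2 = 0
  n=3: 3 % 3 == 0, yield 3**2 = 9
  n=6: 6 % 3 == 0, yield 6**2 = 36
  n=9: 9 % 3 == 0, yield 9**2 = 81
Therefore out = [0, 9, 36, 81].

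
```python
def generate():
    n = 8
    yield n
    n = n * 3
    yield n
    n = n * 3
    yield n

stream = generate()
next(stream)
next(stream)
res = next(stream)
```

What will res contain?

Step 1: Trace through generator execution:
  Yield 1: n starts at 8, yield 8
  Yield 2: n = 8 * 3 = 24, yield 24
  Yield 3: n = 24 * 3 = 72, yield 72
Step 2: First next() gets 8, second next() gets the second value, third next() yields 72.
Therefore res = 72.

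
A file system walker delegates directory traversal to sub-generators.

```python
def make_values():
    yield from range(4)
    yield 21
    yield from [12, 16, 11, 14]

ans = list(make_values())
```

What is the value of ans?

Step 1: Trace yields in order:
  yield 0
  yield 1
  yield 2
  yield 3
  yield 21
  yield 12
  yield 16
  yield 11
  yield 14
Therefore ans = [0, 1, 2, 3, 21, 12, 16, 11, 14].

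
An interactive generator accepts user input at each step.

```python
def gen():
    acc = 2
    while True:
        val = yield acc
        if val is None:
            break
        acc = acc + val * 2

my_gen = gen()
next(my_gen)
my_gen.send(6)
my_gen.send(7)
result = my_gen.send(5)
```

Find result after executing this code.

Step 1: next() -> yield acc=2.
Step 2: send(6) -> val=6, acc = 2 + 6*2 = 14, yield 14.
Step 3: send(7) -> val=7, acc = 14 + 7*2 = 28, yield 28.
Step 4: send(5) -> val=5, acc = 28 + 5*2 = 38, yield 38.
Therefore result = 38.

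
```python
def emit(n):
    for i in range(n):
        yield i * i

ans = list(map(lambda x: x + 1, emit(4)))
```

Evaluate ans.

Step 1: emit(4) yields squares: [0, 1, 4, 9].
Step 2: map adds 1 to each: [1, 2, 5, 10].
Therefore ans = [1, 2, 5, 10].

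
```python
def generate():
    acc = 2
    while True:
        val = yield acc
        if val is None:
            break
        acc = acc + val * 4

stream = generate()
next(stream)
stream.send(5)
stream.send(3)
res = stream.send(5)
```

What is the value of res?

Step 1: next() -> yield acc=2.
Step 2: send(5) -> val=5, acc = 2 + 5*4 = 22, yield 22.
Step 3: send(3) -> val=3, acc = 22 + 3*4 = 34, yield 34.
Step 4: send(5) -> val=5, acc = 34 + 5*4 = 54, yield 54.
Therefore res = 54.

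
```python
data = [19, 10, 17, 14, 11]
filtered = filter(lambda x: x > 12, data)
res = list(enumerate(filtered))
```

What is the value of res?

Step 1: Filter [19, 10, 17, 14, 11] for > 12: [19, 17, 14].
Step 2: enumerate re-indexes from 0: [(0, 19), (1, 17), (2, 14)].
Therefore res = [(0, 19), (1, 17), (2, 14)].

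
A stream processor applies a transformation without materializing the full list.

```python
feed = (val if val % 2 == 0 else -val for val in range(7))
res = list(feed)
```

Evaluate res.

Step 1: For each val in range(7), yield val if even, else -val:
  val=0: even, yield 0
  val=1: odd, yield -1
  val=2: even, yield 2
  val=3: odd, yield -3
  val=4: even, yield 4
  val=5: odd, yield -5
  val=6: even, yield 6
Therefore res = [0, -1, 2, -3, 4, -5, 6].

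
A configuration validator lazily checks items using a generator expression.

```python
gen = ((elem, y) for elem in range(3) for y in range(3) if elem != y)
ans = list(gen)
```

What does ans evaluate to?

Step 1: Nested generator over range(3) x range(3) where elem != y:
  (0, 0): excluded (elem == y)
  (0, 1): included
  (0, 2): included
  (1, 0): included
  (1, 1): excluded (elem == y)
  (1, 2): included
  (2, 0): included
  (2, 1): included
  (2, 2): excluded (elem == y)
Therefore ans = [(0, 1), (0, 2), (1, 0), (1, 2), (2, 0), (2, 1)].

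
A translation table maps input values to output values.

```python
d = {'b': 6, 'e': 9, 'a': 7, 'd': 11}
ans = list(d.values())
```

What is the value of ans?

Step 1: d.values() returns the dictionary values in insertion order.
Therefore ans = [6, 9, 7, 11].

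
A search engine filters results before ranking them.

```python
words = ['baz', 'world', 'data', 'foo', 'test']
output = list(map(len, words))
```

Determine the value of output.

Step 1: Map len() to each word:
  'baz' -> 3
  'world' -> 5
  'data' -> 4
  'foo' -> 3
  'test' -> 4
Therefore output = [3, 5, 4, 3, 4].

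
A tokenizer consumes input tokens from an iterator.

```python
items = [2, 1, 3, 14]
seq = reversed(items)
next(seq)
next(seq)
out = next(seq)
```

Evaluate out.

Step 1: reversed([2, 1, 3, 14]) gives iterator: [14, 3, 1, 2].
Step 2: First next() = 14, second next() = 3.
Step 3: Third next() = 1.
Therefore out = 1.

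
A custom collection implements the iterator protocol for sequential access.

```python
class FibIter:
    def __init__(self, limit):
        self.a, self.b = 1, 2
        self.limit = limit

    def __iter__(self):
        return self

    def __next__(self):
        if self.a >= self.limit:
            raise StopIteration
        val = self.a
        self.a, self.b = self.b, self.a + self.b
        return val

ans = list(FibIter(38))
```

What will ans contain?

Step 1: Fibonacci-like sequence (a=1, b=2) until >= 38:
  Yield 1, then a,b = 2,3
  Yield 2, then a,b = 3,5
  Yield 3, then a,b = 5,8
  Yield 5, then a,b = 8,13
  Yield 8, then a,b = 13,21
  Yield 13, then a,b = 21,34
  Yield 21, then a,b = 34,55
  Yield 34, then a,b = 55,89
Step 2: 55 >= 38, stop.
Therefore ans = [1, 2, 3, 5, 8, 13, 21, 34].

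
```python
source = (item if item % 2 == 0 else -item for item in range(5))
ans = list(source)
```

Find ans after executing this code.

Step 1: For each item in range(5), yield item if even, else -item:
  item=0: even, yield 0
  item=1: odd, yield -1
  item=2: even, yield 2
  item=3: odd, yield -3
  item=4: even, yield 4
Therefore ans = [0, -1, 2, -3, 4].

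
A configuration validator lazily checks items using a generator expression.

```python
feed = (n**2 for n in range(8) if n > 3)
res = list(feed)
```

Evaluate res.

Step 1: For range(8), keep n > 3, then square:
  n=0: 0 <= 3, excluded
  n=1: 1 <= 3, excluded
  n=2: 2 <= 3, excluded
  n=3: 3 <= 3, excluded
  n=4: 4 > 3, yield 4**2 = 16
  n=5: 5 > 3, yield 5**2 = 25
  n=6: 6 > 3, yield 6**2 = 36
  n=7: 7 > 3, yield 7**2 = 49
Therefore res = [16, 25, 36, 49].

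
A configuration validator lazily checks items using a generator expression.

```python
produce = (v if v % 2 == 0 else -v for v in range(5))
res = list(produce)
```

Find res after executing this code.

Step 1: For each v in range(5), yield v if even, else -v:
  v=0: even, yield 0
  v=1: odd, yield -1
  v=2: even, yield 2
  v=3: odd, yield -3
  v=4: even, yield 4
Therefore res = [0, -1, 2, -3, 4].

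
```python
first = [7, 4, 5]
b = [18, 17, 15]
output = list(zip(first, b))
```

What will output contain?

Step 1: zip pairs elements at same index:
  Index 0: (7, 18)
  Index 1: (4, 17)
  Index 2: (5, 15)
Therefore output = [(7, 18), (4, 17), (5, 15)].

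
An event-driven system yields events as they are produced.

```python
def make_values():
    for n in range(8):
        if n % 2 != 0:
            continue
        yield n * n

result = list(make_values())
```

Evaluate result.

Step 1: Only yield n**2 when n is divisible by 2:
  n=0: 0 % 2 == 0, yield 0**2 = 0
  n=2: 2 % 2 == 0, yield 2**2 = 4
  n=4: 4 % 2 == 0, yield 4**2 = 16
  n=6: 6 % 2 == 0, yield 6**2 = 36
Therefore result = [0, 4, 16, 36].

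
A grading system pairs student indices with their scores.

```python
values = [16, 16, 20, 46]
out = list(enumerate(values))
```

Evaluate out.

Step 1: enumerate pairs each element with its index:
  (0, 16)
  (1, 16)
  (2, 20)
  (3, 46)
Therefore out = [(0, 16), (1, 16), (2, 20), (3, 46)].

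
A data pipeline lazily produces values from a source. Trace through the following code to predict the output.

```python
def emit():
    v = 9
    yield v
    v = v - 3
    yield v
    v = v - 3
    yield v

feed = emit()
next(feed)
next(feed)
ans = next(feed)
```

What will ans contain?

Step 1: Trace through generator execution:
  Yield 1: v starts at 9, yield 9
  Yield 2: v = 9 - 3 = 6, yield 6
  Yield 3: v = 6 - 3 = 3, yield 3
Step 2: First next() gets 9, second next() gets the second value, third next() yields 3.
Therefore ans = 3.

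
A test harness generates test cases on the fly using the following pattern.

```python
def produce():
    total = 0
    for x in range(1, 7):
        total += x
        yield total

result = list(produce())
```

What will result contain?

Step 1: Generator accumulates running sum:
  x=1: total = 1, yield 1
  x=2: total = 3, yield 3
  x=3: total = 6, yield 6
  x=4: total = 10, yield 10
  x=5: total = 15, yield 15
  x=6: total = 21, yield 21
Therefore result = [1, 3, 6, 10, 15, 21].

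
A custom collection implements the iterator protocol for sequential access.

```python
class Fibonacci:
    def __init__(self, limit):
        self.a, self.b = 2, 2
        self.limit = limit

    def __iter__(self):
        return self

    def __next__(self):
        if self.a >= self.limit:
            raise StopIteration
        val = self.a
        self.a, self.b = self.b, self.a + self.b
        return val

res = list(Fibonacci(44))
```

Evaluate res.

Step 1: Fibonacci-like sequence (a=2, b=2) until >= 44:
  Yield 2, then a,b = 2,4
  Yield 2, then a,b = 4,6
  Yield 4, then a,b = 6,10
  Yield 6, then a,b = 10,16
  Yield 10, then a,b = 16,26
  Yield 16, then a,b = 26,42
  Yield 26, then a,b = 42,68
  Yield 42, then a,b = 68,110
Step 2: 68 >= 44, stop.
Therefore res = [2, 2, 4, 6, 10, 16, 26, 42].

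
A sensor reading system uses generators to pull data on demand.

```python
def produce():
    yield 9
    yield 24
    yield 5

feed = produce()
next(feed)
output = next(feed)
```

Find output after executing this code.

Step 1: produce() creates a generator.
Step 2: next(feed) yields 9 (consumed and discarded).
Step 3: next(feed) yields 24, assigned to output.
Therefore output = 24.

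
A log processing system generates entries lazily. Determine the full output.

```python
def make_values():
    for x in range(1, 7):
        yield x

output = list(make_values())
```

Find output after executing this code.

Step 1: The generator yields each value from range(1, 7).
Step 2: list() consumes all yields: [1, 2, 3, 4, 5, 6].
Therefore output = [1, 2, 3, 4, 5, 6].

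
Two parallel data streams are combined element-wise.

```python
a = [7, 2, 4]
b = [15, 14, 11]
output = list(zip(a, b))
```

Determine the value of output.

Step 1: zip pairs elements at same index:
  Index 0: (7, 15)
  Index 1: (2, 14)
  Index 2: (4, 11)
Therefore output = [(7, 15), (2, 14), (4, 11)].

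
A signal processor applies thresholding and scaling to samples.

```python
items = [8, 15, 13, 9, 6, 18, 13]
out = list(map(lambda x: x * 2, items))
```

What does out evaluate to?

Step 1: Apply lambda x: x * 2 to each element:
  8 -> 16
  15 -> 30
  13 -> 26
  9 -> 18
  6 -> 12
  18 -> 36
  13 -> 26
Therefore out = [16, 30, 26, 18, 12, 36, 26].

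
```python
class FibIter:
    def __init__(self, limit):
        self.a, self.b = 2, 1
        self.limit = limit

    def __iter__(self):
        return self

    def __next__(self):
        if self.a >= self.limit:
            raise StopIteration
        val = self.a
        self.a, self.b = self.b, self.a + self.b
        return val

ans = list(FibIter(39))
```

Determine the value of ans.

Step 1: Fibonacci-like sequence (a=2, b=1) until >= 39:
  Yield 2, then a,b = 1,3
  Yield 1, then a,b = 3,4
  Yield 3, then a,b = 4,7
  Yield 4, then a,b = 7,11
  Yield 7, then a,b = 11,18
  Yield 11, then a,b = 18,29
  Yield 18, then a,b = 29,47
  Yield 29, then a,b = 47,76
Step 2: 47 >= 39, stop.
Therefore ans = [2, 1, 3, 4, 7, 11, 18, 29].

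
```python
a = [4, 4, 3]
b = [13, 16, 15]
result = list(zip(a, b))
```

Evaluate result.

Step 1: zip pairs elements at same index:
  Index 0: (4, 13)
  Index 1: (4, 16)
  Index 2: (3, 15)
Therefore result = [(4, 13), (4, 16), (3, 15)].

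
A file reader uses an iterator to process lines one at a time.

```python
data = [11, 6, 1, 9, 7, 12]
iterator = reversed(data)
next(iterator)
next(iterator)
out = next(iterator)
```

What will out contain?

Step 1: reversed([11, 6, 1, 9, 7, 12]) gives iterator: [12, 7, 9, 1, 6, 11].
Step 2: First next() = 12, second next() = 7.
Step 3: Third next() = 9.
Therefore out = 9.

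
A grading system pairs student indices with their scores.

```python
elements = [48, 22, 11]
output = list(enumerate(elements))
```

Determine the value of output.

Step 1: enumerate pairs each element with its index:
  (0, 48)
  (1, 22)
  (2, 11)
Therefore output = [(0, 48), (1, 22), (2, 11)].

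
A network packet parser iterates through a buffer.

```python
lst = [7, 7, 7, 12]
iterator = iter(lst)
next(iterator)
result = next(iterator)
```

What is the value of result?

Step 1: Create iterator over [7, 7, 7, 12].
Step 2: next() consumes 7.
Step 3: next() returns 7.
Therefore result = 7.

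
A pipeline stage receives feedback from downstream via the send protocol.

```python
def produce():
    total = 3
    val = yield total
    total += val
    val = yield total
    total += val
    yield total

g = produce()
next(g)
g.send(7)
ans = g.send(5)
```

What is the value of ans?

Step 1: next() -> yield total=3.
Step 2: send(7) -> val=7, total = 3+7 = 10, yield 10.
Step 3: send(5) -> val=5, total = 10+5 = 15, yield 15.
Therefore ans = 15.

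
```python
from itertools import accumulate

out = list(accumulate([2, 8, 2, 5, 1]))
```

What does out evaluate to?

Step 1: accumulate computes running sums:
  + 2 = 2
  + 8 = 10
  + 2 = 12
  + 5 = 17
  + 1 = 18
Therefore out = [2, 10, 12, 17, 18].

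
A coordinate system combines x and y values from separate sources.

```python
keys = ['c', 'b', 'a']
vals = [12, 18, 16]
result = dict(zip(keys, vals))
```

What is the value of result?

Step 1: zip pairs keys with values:
  'c' -> 12
  'b' -> 18
  'a' -> 16
Therefore result = {'c': 12, 'b': 18, 'a': 16}.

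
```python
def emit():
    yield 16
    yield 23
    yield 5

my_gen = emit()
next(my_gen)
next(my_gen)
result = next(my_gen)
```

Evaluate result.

Step 1: emit() creates a generator.
Step 2: next(my_gen) yields 16 (consumed and discarded).
Step 3: next(my_gen) yields 23 (consumed and discarded).
Step 4: next(my_gen) yields 5, assigned to result.
Therefore result = 5.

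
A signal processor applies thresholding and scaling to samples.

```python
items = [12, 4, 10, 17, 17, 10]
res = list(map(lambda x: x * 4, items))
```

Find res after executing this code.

Step 1: Apply lambda x: x * 4 to each element:
  12 -> 48
  4 -> 16
  10 -> 40
  17 -> 68
  17 -> 68
  10 -> 40
Therefore res = [48, 16, 40, 68, 68, 40].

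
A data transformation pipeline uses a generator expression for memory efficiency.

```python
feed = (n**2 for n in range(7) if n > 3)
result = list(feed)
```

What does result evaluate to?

Step 1: For range(7), keep n > 3, then square:
  n=0: 0 <= 3, excluded
  n=1: 1 <= 3, excluded
  n=2: 2 <= 3, excluded
  n=3: 3 <= 3, excluded
  n=4: 4 > 3, yield 4**2 = 16
  n=5: 5 > 3, yield 5**2 = 25
  n=6: 6 > 3, yield 6**2 = 36
Therefore result = [16, 25, 36].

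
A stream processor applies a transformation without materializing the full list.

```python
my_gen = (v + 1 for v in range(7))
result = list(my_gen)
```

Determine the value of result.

Step 1: For each v in range(7), compute v+1:
  v=0: 0+1 = 1
  v=1: 1+1 = 2
  v=2: 2+1 = 3
  v=3: 3+1 = 4
  v=4: 4+1 = 5
  v=5: 5+1 = 6
  v=6: 6+1 = 7
Therefore result = [1, 2, 3, 4, 5, 6, 7].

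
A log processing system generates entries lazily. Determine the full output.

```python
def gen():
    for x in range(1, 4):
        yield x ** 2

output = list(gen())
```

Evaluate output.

Step 1: For each x in range(1, 4), yield x**2:
  x=1: yield 1**2 = 1
  x=2: yield 2**2 = 4
  x=3: yield 3**2 = 9
Therefore output = [1, 4, 9].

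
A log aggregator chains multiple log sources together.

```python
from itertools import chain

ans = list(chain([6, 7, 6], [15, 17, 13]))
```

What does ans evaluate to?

Step 1: chain() concatenates iterables: [6, 7, 6] + [15, 17, 13].
Therefore ans = [6, 7, 6, 15, 17, 13].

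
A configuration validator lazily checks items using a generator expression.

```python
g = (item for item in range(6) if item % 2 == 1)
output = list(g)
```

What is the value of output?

Step 1: Filter range(6) keeping only odd values:
  item=0: even, excluded
  item=1: odd, included
  item=2: even, excluded
  item=3: odd, included
  item=4: even, excluded
  item=5: odd, included
Therefore output = [1, 3, 5].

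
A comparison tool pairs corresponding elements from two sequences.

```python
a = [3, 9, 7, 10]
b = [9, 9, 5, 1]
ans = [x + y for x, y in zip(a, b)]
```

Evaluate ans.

Step 1: Add corresponding elements:
  3 + 9 = 12
  9 + 9 = 18
  7 + 5 = 12
  10 + 1 = 11
Therefore ans = [12, 18, 12, 11].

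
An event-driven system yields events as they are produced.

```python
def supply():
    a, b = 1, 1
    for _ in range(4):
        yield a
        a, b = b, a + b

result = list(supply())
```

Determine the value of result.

Step 1: Fibonacci-like sequence starting with a=1, b=1:
  Iteration 1: yield a=1, then a,b = 1,2
  Iteration 2: yield a=1, then a,b = 2,3
  Iteration 3: yield a=2, then a,b = 3,5
  Iteration 4: yield a=3, then a,b = 5,8
Therefore result = [1, 1, 2, 3].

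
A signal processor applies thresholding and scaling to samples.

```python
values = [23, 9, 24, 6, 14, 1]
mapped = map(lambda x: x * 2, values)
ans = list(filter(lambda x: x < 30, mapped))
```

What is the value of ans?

Step 1: Map x * 2:
  23 -> 46
  9 -> 18
  24 -> 48
  6 -> 12
  14 -> 28
  1 -> 2
Step 2: Filter for < 30:
  46: removed
  18: kept
  48: removed
  12: kept
  28: kept
  2: kept
Therefore ans = [18, 12, 28, 2].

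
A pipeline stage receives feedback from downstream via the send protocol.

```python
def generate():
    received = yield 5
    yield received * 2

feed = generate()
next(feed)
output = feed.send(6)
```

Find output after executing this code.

Step 1: next(feed) advances to first yield, producing 5.
Step 2: send(6) resumes, received = 6.
Step 3: yield received * 2 = 6 * 2 = 12.
Therefore output = 12.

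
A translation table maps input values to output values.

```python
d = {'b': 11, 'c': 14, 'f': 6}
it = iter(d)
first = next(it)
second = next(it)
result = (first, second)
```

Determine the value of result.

Step 1: iter(d) iterates over keys: ['b', 'c', 'f'].
Step 2: first = next(it) = 'b', second = next(it) = 'c'.
Therefore result = ('b', 'c').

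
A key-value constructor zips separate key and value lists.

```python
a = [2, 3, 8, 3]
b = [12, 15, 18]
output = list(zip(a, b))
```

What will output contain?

Step 1: zip stops at shortest (len(a)=4, len(b)=3):
  Index 0: (2, 12)
  Index 1: (3, 15)
  Index 2: (8, 18)
Step 2: Last element of a (3) has no pair, dropped.
Therefore output = [(2, 12), (3, 15), (8, 18)].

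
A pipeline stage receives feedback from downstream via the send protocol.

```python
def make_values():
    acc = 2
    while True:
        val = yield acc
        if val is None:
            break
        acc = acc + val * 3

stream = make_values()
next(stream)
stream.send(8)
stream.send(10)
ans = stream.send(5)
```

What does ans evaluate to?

Step 1: next() -> yield acc=2.
Step 2: send(8) -> val=8, acc = 2 + 8*3 = 26, yield 26.
Step 3: send(10) -> val=10, acc = 26 + 10*3 = 56, yield 56.
Step 4: send(5) -> val=5, acc = 56 + 5*3 = 71, yield 71.
Therefore ans = 71.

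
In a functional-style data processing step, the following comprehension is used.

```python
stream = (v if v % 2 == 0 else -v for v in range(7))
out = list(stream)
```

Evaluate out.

Step 1: For each v in range(7), yield v if even, else -v:
  v=0: even, yield 0
  v=1: odd, yield -1
  v=2: even, yield 2
  v=3: odd, yield -3
  v=4: even, yield 4
  v=5: odd, yield -5
  v=6: even, yield 6
Therefore out = [0, -1, 2, -3, 4, -5, 6].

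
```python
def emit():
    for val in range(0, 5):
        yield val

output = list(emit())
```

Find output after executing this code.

Step 1: The generator yields each value from range(0, 5).
Step 2: list() consumes all yields: [0, 1, 2, 3, 4].
Therefore output = [0, 1, 2, 3, 4].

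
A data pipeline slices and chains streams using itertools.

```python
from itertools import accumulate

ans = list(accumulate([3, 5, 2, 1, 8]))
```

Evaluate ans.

Step 1: accumulate computes running sums:
  + 3 = 3
  + 5 = 8
  + 2 = 10
  + 1 = 11
  + 8 = 19
Therefore ans = [3, 8, 10, 11, 19].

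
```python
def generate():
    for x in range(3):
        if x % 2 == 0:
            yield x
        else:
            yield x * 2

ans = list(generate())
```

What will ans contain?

Step 1: For each x in range(3), yield x if even, else x*2:
  x=0 (even): yield 0
  x=1 (odd): yield 1*2 = 2
  x=2 (even): yield 2
Therefore ans = [0, 2, 2].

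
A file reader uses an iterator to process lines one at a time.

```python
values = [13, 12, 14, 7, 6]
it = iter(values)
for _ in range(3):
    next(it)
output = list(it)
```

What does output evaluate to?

Step 1: Create iterator over [13, 12, 14, 7, 6].
Step 2: Advance 3 positions (consuming [13, 12, 14]).
Step 3: list() collects remaining elements: [7, 6].
Therefore output = [7, 6].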